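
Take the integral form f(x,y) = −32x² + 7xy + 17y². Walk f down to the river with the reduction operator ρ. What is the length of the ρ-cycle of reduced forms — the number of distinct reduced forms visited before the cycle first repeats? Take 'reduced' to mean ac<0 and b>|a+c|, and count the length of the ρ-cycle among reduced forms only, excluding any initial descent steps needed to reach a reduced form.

D = 2225, ⌊√D⌋ = 47
descent: ρ → (17,27,-22)  [lands on river]
river: ρ → (-22,17,22)
river: ρ → (22,27,-17)
river: ρ → (-17,41,8)
river: ρ → (8,39,-22)
river: ρ → (-22,5,25)
river: ρ → (25,45,-2)
river: ρ → (-2,47,2)
river: ρ → (2,45,-25)
river: ρ → (-25,5,22)
river: ρ → (22,39,-8)
river: ρ → (-8,41,17)
ρ-cycle length = 12 (tail of 1 descent step not counted)

12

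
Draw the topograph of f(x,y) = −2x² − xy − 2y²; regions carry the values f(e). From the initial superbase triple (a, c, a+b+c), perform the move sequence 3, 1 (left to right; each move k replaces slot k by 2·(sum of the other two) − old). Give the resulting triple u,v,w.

start (-2,-2,-5) = (f(1,0),f(0,1),f(1,1))
replace slot 3: 2·((-2)+(-2)) − (-5) = -3 → (-2,-2,-3)
replace slot 1: 2·((-2)+(-3)) − (-2) = -8 → (-8,-2,-3)

-8,-2,-3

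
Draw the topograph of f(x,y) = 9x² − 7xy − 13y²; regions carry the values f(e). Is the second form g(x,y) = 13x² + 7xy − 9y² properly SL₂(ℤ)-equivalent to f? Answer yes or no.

D₁ = 517, D₂ = 517
river cycle of f (length 10): (-13, 7, 9), (9, 11, -11), (-11, 11, 9), (9, 7, -13), (-13, 19, 3), (3, 17, -19), (-19, 21, 1), (1, 21, -19), (-19, 17, 3), (3, 19, -13)
river cycle of g (length 10): (-9, 11, 11), (11, 11, -9), (-9, 7, 13), (13, 19, -3), (-3, 17, 19), (19, 21, -1), (-1, 21, 19), (19, 17, -3), (-3, 19, 13), (13, 7, -9)
cycles differ ⇒ inequivalent

no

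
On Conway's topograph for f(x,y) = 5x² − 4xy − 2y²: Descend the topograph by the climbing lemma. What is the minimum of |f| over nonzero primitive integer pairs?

descent: ρ → (-2,4,5)  [lands on river]
river: ρ → (5,6,-1)
river: ρ → (-1,6,5)
river: ρ → (5,4,-2)
closes: descent 1, river 4
min |a| on river = 1

1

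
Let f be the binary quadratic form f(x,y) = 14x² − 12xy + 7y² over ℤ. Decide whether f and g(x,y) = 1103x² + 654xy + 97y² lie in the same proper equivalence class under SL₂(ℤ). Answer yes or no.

D₁ = -248, D₂ = -248
f: flip: (14,-12,7)→(7,12,14)
f: translate: b→-2 (≡12 mod 14), so (7,12,14)→(7,-2,9)
f: reduced (well bottom): (7,-2,9) with a≤c, −a<b≤a
g: flip: (1103,654,97)→(97,-654,1103)
g: translate: b→-72 (≡-654 mod 194), so (97,-654,1103)→(97,-72,14)
g: flip: (97,-72,14)→(14,72,97)
g: translate: b→-12 (≡72 mod 28), so (14,72,97)→(14,-12,7)
g: flip: (14,-12,7)→(7,12,14)
g: translate: b→-2 (≡12 mod 14), so (7,12,14)→(7,-2,9)
g: reduced (well bottom): (7,-2,9) with a≤c, −a<b≤a
reduced forms (7, -2, 9) vs (7, -2, 9) ⇒ equivalent

yes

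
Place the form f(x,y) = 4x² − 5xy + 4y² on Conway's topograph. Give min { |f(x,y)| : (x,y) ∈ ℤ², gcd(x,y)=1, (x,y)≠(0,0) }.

translate: b→3 (≡-5 mod 8), so (4,-5,4)→(4,3,3)
flip: (4,3,3)→(3,-3,4)
translate: b→3 (≡-3 mod 6), so (3,-3,4)→(3,3,4)
reduced (well bottom): (3,3,4) with a≤c, −a<b≤a
well minimum = a = 3

3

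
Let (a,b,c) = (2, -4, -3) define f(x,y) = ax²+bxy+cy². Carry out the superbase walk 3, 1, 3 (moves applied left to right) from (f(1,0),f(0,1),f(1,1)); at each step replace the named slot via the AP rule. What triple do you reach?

start (2,-3,-5) = (f(1,0),f(0,1),f(1,1))
replace slot 3: 2·(2+(-3)) − (-5) = 3 → (2,-3,3)
replace slot 1: 2·((-3)+3) − 2 = -2 → (-2,-3,3)
replace slot 3: 2·((-2)+(-3)) − 3 = -13 → (-2,-3,-13)

-2,-3,-13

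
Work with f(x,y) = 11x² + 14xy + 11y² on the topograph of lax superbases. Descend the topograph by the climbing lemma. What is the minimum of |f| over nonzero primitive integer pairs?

translate: b→-8 (≡14 mod 22), so (11,14,11)→(11,-8,8)
flip: (11,-8,8)→(8,8,11)
reduced (well bottom): (8,8,11) with a≤c, −a<b≤a
well minimum = a = 8

8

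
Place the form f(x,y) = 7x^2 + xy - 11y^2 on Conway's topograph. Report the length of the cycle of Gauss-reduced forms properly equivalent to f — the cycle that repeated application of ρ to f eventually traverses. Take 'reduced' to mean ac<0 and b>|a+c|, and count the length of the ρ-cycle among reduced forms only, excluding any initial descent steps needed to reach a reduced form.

D = 309, ⌊√D⌋ = 17
descent: ρ → (-11,-1,7)
descent: ρ → (7,15,-3)  [lands on river]
river: ρ → (-3,15,7)
river: ρ → (7,13,-5)
river: ρ → (-5,17,1)
river: ρ → (1,17,-5)
river: ρ → (-5,13,7)
ρ-cycle length = 6 (tail of 2 descent steps not counted)

6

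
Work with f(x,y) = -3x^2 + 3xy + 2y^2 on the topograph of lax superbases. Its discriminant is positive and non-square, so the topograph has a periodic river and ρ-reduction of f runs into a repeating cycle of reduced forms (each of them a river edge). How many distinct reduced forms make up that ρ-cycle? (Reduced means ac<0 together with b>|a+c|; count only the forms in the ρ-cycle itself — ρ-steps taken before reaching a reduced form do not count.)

D = 33, ⌊√D⌋ = 5
river: ρ → (2,5,-1)
river: ρ → (-1,5,2)
river: ρ → (2,3,-3)
river: ρ → (-3,3,2)
ρ-cycle length = 4 (tail of 0 descent steps not counted)

4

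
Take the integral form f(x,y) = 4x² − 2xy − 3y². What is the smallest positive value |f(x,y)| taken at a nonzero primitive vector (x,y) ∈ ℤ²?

descent: ρ → (-3,2,4)  [lands on river]
river: ρ → (4,6,-1)
river: ρ → (-1,6,4)
river: ρ → (4,2,-3)
river: ρ → (-3,4,3)
river: ρ → (3,2,-4)
river: ρ → (-4,6,1)
river: ρ → (1,6,-4)
river: ρ → (-4,2,3)
river: ρ → (3,4,-3)
closes: descent 1, river 10
min |a| on river = 1

1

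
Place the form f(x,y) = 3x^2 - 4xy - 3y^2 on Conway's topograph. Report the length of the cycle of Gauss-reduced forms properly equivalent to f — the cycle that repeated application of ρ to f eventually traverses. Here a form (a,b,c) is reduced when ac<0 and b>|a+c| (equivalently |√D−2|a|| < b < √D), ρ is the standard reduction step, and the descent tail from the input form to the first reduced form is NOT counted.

D = 52, ⌊√D⌋ = 7
descent: ρ → (-3,4,3)  [lands on river]
river: ρ → (3,2,-4)
river: ρ → (-4,6,1)
river: ρ → (1,6,-4)
river: ρ → (-4,2,3)
river: ρ → (3,4,-3)
river: ρ → (-3,2,4)
river: ρ → (4,6,-1)
river: ρ → (-1,6,4)
river: ρ → (4,2,-3)
ρ-cycle length = 10 (tail of 1 descent step not counted)

10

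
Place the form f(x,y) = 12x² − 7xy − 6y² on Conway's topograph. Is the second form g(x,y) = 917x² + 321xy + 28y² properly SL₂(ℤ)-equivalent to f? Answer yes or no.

D₁ = 337, D₂ = 337
river cycle of f (length 42): (-6, 7, 12), (12, 17, -1), (-1, 17, 12), (12, 7, -6), (-6, 17, 2), (2, 15, -14), (-14, 13, 3), (3, 17, -4), (-4, 15, 7), (7, 13, -6), … (32 more)
river cycle of g (length 42): (-1, 17, 12), (12, 7, -6), (-6, 17, 2), (2, 15, -14), (-14, 13, 3), (3, 17, -4), (-4, 15, 7), (7, 13, -6), (-6, 11, 9), (9, 7, -8), … (32 more)
cycles coincide ⇒ equivalent

yes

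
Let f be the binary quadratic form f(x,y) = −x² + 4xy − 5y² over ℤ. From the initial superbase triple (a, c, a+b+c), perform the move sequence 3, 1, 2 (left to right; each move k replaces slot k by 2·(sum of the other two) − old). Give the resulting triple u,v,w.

start (-1,-5,-2) = (f(1,0),f(0,1),f(1,1))
replace slot 3: 2·((-1)+(-5)) − (-2) = -10 → (-1,-5,-10)
replace slot 1: 2·((-5)+(-10)) − (-1) = -29 → (-29,-5,-10)
replace slot 2: 2·((-29)+(-10)) − (-5) = -73 → (-29,-73,-10)

-29,-73,-10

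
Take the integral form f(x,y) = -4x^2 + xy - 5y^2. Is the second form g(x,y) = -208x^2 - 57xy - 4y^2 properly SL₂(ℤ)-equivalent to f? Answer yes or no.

D₁ = -79, D₂ = -79
f is negative-definite; reduce −f:
−f: reduced (well bottom): (4,-1,5) with a≤c, −a<b≤a
flip sign back: reduced form of f is (-4,1,-5)
g is negative-definite; reduce −g:
−g: flip: (208,57,4)→(4,-57,208)
−g: translate: b→-1 (≡-57 mod 8), so (4,-57,208)→(4,-1,5)
−g: reduced (well bottom): (4,-1,5) with a≤c, −a<b≤a
flip sign back: reduced form of g is (-4,1,-5)
reduced forms (-4, 1, -5) vs (-4, 1, -5) ⇒ equivalent

yes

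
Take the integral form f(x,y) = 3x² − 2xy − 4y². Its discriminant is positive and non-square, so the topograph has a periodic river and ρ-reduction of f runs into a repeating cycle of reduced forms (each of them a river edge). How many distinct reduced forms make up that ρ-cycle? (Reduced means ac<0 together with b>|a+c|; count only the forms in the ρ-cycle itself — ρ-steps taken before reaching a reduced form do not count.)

D = 52, ⌊√D⌋ = 7
descent: ρ → (-4,2,3)  [lands on river]
river: ρ → (3,4,-3)
river: ρ → (-3,2,4)
river: ρ → (4,6,-1)
river: ρ → (-1,6,4)
river: ρ → (4,2,-3)
river: ρ → (-3,4,3)
river: ρ → (3,2,-4)
river: ρ → (-4,6,1)
river: ρ → (1,6,-4)
ρ-cycle length = 10 (tail of 1 descent step not counted)

10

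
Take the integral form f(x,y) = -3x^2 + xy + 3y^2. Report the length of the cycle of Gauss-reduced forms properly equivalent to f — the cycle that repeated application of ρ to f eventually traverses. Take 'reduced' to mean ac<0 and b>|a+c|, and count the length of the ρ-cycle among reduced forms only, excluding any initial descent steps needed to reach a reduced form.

D = 37, ⌊√D⌋ = 6
river: ρ → (3,5,-1)
river: ρ → (-1,5,3)
river: ρ → (3,1,-3)
river: ρ → (-3,5,1)
river: ρ → (1,5,-3)
river: ρ → (-3,1,3)
ρ-cycle length = 6 (tail of 0 descent steps not counted)

6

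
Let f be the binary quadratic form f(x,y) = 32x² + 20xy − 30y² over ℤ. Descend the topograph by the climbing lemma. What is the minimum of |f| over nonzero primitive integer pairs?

river: ρ → (-30,40,22)
river: ρ → (22,48,-22)
river: ρ → (-22,40,30)
river: ρ → (30,20,-32)
river: ρ → (-32,44,18)
river: ρ → (18,64,-2)
river: ρ → (-2,64,18)
river: ρ → (18,44,-32)
river: ρ → (-32,20,30)
river: ρ → (30,40,-22)
river: ρ → (-22,48,22)
river: ρ → (22,40,-30)
river: ρ → (-30,20,32)
river: ρ → (32,44,-18)
river: ρ → (-18,64,2)
river: ρ → (2,64,-18)
river: ρ → (-18,44,32)
river: ρ → (32,20,-30)
closes: descent 0, river 18
min |a| on river = 2

2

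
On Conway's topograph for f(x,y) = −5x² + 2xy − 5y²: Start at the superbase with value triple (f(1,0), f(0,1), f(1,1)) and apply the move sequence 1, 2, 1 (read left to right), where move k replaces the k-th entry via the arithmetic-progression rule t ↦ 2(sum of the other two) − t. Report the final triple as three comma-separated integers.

start (-5,-5,-8) = (f(1,0),f(0,1),f(1,1))
replace slot 1: 2·((-5)+(-8)) − (-5) = -21 → (-21,-5,-8)
replace slot 2: 2·((-21)+(-8)) − (-5) = -53 → (-21,-53,-8)
replace slot 1: 2·((-53)+(-8)) − (-21) = -101 → (-101,-53,-8)

-101,-53,-8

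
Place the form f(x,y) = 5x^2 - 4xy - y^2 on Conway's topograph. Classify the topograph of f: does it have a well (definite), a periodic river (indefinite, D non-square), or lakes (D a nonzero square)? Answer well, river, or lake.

D = b²−4ac = (-4)² − 4·5·(-1) = 36
D = 6² is a perfect square ⇒ form factors over ℤ ⇒ lakes

lake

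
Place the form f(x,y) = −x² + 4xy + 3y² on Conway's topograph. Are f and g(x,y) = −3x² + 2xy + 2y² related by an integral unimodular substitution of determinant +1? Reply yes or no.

D₁ = 28, D₂ = 28
river cycle of f (length 4): (3, 2, -2), (-2, 2, 3), (3, 4, -1), (-1, 4, 3)
river cycle of g (length 4): (2, 2, -3), (-3, 4, 1), (1, 4, -3), (-3, 2, 2)
cycles differ ⇒ inequivalent

no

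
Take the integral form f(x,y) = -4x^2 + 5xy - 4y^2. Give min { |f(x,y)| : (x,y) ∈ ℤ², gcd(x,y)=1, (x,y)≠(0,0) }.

translate: b→3 (≡-5 mod 8), so (4,-5,4)→(4,3,3)
flip: (4,3,3)→(3,-3,4)
translate: b→3 (≡-3 mod 6), so (3,-3,4)→(3,3,4)
reduced (well bottom): (3,3,4) with a≤c, −a<b≤a
well minimum |f| = |-3| = 3 (negative-definite)

3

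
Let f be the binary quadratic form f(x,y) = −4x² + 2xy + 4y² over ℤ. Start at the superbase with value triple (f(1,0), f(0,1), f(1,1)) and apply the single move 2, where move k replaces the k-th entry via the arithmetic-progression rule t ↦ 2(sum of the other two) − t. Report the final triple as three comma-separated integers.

start (-4,4,2) = (f(1,0),f(0,1),f(1,1))
replace slot 2: 2·((-4)+2) − 4 = -8 → (-4,-8,2)

-4,-8,2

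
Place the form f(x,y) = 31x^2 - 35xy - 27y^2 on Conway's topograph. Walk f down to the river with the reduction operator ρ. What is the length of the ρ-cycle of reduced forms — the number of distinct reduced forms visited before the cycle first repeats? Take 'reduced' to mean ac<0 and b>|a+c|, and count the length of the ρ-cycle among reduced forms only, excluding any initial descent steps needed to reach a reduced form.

D = 4573, ⌊√D⌋ = 67
descent: ρ → (-27,35,31)  [lands on river]
river: ρ → (31,27,-31)
river: ρ → (-31,35,27)
river: ρ → (27,19,-39)
river: ρ → (-39,59,7)
river: ρ → (7,67,-3)
river: ρ → (-3,65,29)
river: ρ → (29,51,-17)
river: ρ → (-17,51,29)
river: ρ → (29,65,-3)
river: ρ → (-3,67,7)
river: ρ → (7,59,-39)
river: ρ → (-39,19,27)
river: ρ → (27,35,-31)
river: ρ → (-31,27,31)
river: ρ → (31,35,-27)
river: ρ → (-27,19,39)
river: ρ → (39,59,-7)
river: ρ → (-7,67,3)
river: ρ → (3,65,-29)
river: ρ → (-29,51,17)
river: ρ → (17,51,-29)
river: ρ → (-29,65,3)
river: ρ → (3,67,-7)
river: ρ → (-7,59,39)
river: ρ → (39,19,-27)
ρ-cycle length = 26 (tail of 1 descent step not counted)

26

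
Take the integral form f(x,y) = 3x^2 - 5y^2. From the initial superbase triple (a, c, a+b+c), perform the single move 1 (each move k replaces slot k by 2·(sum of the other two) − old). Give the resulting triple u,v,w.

start (3,-5,-2) = (f(1,0),f(0,1),f(1,1))
replace slot 1: 2·((-5)+(-2)) − 3 = -17 → (-17,-5,-2)

-17,-5,-2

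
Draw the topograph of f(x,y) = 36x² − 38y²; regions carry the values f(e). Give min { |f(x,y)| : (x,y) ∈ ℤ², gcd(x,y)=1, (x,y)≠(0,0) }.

descent: ρ → (-38,0,36)
descent: ρ → (36,72,-2)  [lands on river]
river: ρ → (-2,72,36)
closes: descent 2, river 2
min |a| on river = 2

2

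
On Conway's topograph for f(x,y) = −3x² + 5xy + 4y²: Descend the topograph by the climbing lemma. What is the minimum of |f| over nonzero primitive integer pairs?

river: ρ → (4,3,-4)
river: ρ → (-4,5,3)
river: ρ → (3,7,-2)
river: ρ → (-2,5,6)
river: ρ → (6,7,-1)
river: ρ → (-1,7,6)
river: ρ → (6,5,-2)
river: ρ → (-2,7,3)
river: ρ → (3,5,-4)
river: ρ → (-4,3,4)
river: ρ → (4,5,-3)
river: ρ → (-3,7,2)
river: ρ → (2,5,-6)
river: ρ → (-6,7,1)
river: ρ → (1,7,-6)
river: ρ → (-6,5,2)
river: ρ → (2,7,-3)
river: ρ → (-3,5,4)
closes: descent 0, river 18
min |a| on river = 1

1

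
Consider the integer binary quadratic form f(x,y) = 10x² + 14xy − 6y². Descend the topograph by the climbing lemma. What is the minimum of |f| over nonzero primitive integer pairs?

river: ρ → (-6,10,14)
river: ρ → (14,18,-2)
river: ρ → (-2,18,14)
river: ρ → (14,10,-6)
river: ρ → (-6,14,10)
river: ρ → (10,6,-10)
river: ρ → (-10,14,6)
river: ρ → (6,10,-14)
river: ρ → (-14,18,2)
river: ρ → (2,18,-14)
river: ρ → (-14,10,6)
river: ρ → (6,14,-10)
river: ρ → (-10,6,10)
river: ρ → (10,14,-6)
closes: descent 0, river 14
min |a| on river = 2

2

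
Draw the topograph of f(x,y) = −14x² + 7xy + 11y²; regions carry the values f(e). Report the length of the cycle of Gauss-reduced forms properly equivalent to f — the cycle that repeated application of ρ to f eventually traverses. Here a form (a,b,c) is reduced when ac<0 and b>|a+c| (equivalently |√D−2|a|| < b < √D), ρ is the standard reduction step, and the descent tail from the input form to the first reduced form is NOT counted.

D = 665, ⌊√D⌋ = 25
river: ρ → (11,15,-10)
river: ρ → (-10,25,1)
river: ρ → (1,25,-10)
river: ρ → (-10,15,11)
river: ρ → (11,7,-14)
river: ρ → (-14,21,4)
river: ρ → (4,19,-19)
river: ρ → (-19,19,4)
river: ρ → (4,21,-14)
river: ρ → (-14,7,11)
ρ-cycle length = 10 (tail of 0 descent steps not counted)

10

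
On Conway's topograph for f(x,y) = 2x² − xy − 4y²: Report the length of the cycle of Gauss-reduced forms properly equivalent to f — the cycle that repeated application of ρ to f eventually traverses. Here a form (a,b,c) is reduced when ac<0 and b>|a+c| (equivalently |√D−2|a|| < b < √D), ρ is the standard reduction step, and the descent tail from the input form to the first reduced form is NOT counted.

D = 33, ⌊√D⌋ = 5
descent: ρ → (-4,1,2)
descent: ρ → (2,3,-3)  [lands on river]
river: ρ → (-3,3,2)
river: ρ → (2,5,-1)
river: ρ → (-1,5,2)
ρ-cycle length = 4 (tail of 2 descent steps not counted)

4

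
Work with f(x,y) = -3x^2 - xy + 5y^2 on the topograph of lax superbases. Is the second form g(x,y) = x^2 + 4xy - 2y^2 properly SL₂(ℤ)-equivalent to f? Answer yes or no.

D₁ = 61, D₂ = 24
discriminants differ ⇒ not SL₂(ℤ)-equivalent

no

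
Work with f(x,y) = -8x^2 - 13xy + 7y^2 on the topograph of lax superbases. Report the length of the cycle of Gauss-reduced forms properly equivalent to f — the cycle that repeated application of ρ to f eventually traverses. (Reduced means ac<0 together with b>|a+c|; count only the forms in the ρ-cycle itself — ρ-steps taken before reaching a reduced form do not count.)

D = 393, ⌊√D⌋ = 19
descent: ρ → (7,13,-8)  [lands on river]
river: ρ → (-8,19,1)
river: ρ → (1,19,-8)
river: ρ → (-8,13,7)
river: ρ → (7,15,-6)
river: ρ → (-6,9,13)
river: ρ → (13,17,-2)
river: ρ → (-2,19,4)
river: ρ → (4,13,-14)
river: ρ → (-14,15,3)
river: ρ → (3,15,-14)
river: ρ → (-14,13,4)
river: ρ → (4,19,-2)
river: ρ → (-2,17,13)
river: ρ → (13,9,-6)
river: ρ → (-6,15,7)
ρ-cycle length = 16 (tail of 1 descent step not counted)

16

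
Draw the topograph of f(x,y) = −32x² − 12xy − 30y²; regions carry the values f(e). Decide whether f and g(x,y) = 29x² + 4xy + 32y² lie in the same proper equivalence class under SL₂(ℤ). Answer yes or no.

D₁ = -3696, D₂ = -3696
f is negative-definite; reduce −f:
−f: flip: (32,12,30)→(30,-12,32)
−f: reduced (well bottom): (30,-12,32) with a≤c, −a<b≤a
flip sign back: reduced form of f is (-30,12,-32)
g: reduced (well bottom): (29,4,32) with a≤c, −a<b≤a
reduced forms (-30, 12, -32) vs (29, 4, 32) ⇒ inequivalent

no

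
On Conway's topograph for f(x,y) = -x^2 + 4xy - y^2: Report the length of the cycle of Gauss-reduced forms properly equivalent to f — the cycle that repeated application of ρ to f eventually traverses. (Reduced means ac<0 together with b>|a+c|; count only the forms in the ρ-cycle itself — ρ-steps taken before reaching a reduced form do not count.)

D = 12, ⌊√D⌋ = 3
descent: ρ → (-1,2,2)  [lands on river]
river: ρ → (2,2,-1)
ρ-cycle length = 2 (tail of 1 descent step not counted)

2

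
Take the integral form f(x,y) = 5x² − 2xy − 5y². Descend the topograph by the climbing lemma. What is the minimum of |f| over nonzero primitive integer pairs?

descent: ρ → (-5,2,5)  [lands on river]
river: ρ → (5,8,-2)
river: ρ → (-2,8,5)
river: ρ → (5,2,-5)
river: ρ → (-5,8,2)
river: ρ → (2,8,-5)
closes: descent 1, river 6
min |a| on river = 2

2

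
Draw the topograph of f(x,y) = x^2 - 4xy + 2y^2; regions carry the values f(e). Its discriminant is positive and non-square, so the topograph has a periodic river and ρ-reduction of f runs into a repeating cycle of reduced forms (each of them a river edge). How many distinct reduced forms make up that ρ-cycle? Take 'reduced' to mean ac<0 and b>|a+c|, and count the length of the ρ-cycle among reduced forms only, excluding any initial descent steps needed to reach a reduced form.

D = 8, ⌊√D⌋ = 2
descent: ρ → (2,0,-1)
descent: ρ → (-1,2,1)  [lands on river]
river: ρ → (1,2,-1)
ρ-cycle length = 2 (tail of 2 descent steps not counted)

2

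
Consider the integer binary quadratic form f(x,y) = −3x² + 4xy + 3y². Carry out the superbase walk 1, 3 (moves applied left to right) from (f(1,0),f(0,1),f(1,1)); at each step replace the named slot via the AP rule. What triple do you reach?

start (-3,3,4) = (f(1,0),f(0,1),f(1,1))
replace slot 1: 2·(3+4) − (-3) = 17 → (17,3,4)
replace slot 3: 2·(17+3) − 4 = 36 → (17,3,36)

17,3,36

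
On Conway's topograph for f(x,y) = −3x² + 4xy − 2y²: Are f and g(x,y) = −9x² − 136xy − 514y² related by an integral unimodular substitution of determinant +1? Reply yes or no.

D₁ = -8, D₂ = -8
f is negative-definite; reduce −f:
−f: translate: b→2 (≡-4 mod 6), so (3,-4,2)→(3,2,1)
−f: flip: (3,2,1)→(1,-2,3)
−f: translate: b→0 (≡-2 mod 2), so (1,-2,3)→(1,0,2)
−f: reduced (well bottom): (1,0,2) with a≤c, −a<b≤a
flip sign back: reduced form of f is (-1,0,-2)
g is negative-definite; reduce −g:
−g: translate: b→-8 (≡136 mod 18), so (9,136,514)→(9,-8,2)
−g: flip: (9,-8,2)→(2,8,9)
−g: translate: b→0 (≡8 mod 4), so (2,8,9)→(2,0,1)
−g: flip: (2,0,1)→(1,0,2)
−g: reduced (well bottom): (1,0,2) with a≤c, −a<b≤a
flip sign back: reduced form of g is (-1,0,-2)
reduced forms (-1, 0, -2) vs (-1, 0, -2) ⇒ equivalent

yes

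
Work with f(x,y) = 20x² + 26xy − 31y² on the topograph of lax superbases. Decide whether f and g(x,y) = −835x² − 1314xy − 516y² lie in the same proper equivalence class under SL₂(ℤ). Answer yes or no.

D₁ = 3156, D₂ = 3156
river cycle of f (length 24): (-31, 36, 15), (15, 54, -4), (-4, 50, 41), (41, 32, -13), (-13, 46, 20), (20, 34, -25), (-25, 16, 29), (29, 42, -12), (-12, 54, 5), (5, 56, -1), … (14 more)
river cycle of g (length 24): (20, 26, -31), (-31, 36, 15), (15, 54, -4), (-4, 50, 41), (41, 32, -13), (-13, 46, 20), (20, 34, -25), (-25, 16, 29), (29, 42, -12), (-12, 54, 5), … (14 more)
cycles coincide ⇒ equivalent

yes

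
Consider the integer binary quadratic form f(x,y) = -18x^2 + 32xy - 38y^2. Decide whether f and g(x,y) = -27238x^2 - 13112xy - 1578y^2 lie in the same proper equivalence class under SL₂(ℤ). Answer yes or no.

D₁ = -1712, D₂ = -1712
f is negative-definite; reduce −f:
−f: translate: b→4 (≡-32 mod 36), so (18,-32,38)→(18,4,24)
−f: reduced (well bottom): (18,4,24) with a≤c, −a<b≤a
flip sign back: reduced form of f is (-18,-4,-24)
g is negative-definite; reduce −g:
−g: flip: (27238,13112,1578)→(1578,-13112,27238)
−g: translate: b→-488 (≡-13112 mod 3156), so (1578,-13112,27238)→(1578,-488,38)
−g: flip: (1578,-488,38)→(38,488,1578)
−g: translate: b→32 (≡488 mod 76), so (38,488,1578)→(38,32,18)
−g: flip: (38,32,18)→(18,-32,38)
−g: translate: b→4 (≡-32 mod 36), so (18,-32,38)→(18,4,24)
−g: reduced (well bottom): (18,4,24) with a≤c, −a<b≤a
flip sign back: reduced form of g is (-18,-4,-24)
reduced forms (-18, -4, -24) vs (-18, -4, -24) ⇒ equivalent

yes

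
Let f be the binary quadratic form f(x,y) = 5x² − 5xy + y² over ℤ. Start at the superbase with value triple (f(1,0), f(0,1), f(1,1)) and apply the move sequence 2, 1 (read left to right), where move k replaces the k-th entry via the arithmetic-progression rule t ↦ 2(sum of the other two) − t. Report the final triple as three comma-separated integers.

start (5,1,1) = (f(1,0),f(0,1),f(1,1))
replace slot 2: 2·(5+1) − 1 = 11 → (5,11,1)
replace slot 1: 2·(11+1) − 5 = 19 → (19,11,1)

19,11,1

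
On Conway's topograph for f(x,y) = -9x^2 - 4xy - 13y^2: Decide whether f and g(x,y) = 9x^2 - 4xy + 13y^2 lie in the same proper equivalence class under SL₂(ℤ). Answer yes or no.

D₁ = -452, D₂ = -452
f is negative-definite; reduce −f:
−f: reduced (well bottom): (9,4,13) with a≤c, −a<b≤a
flip sign back: reduced form of f is (-9,-4,-13)
g: reduced (well bottom): (9,-4,13) with a≤c, −a<b≤a
reduced forms (-9, -4, -13) vs (9, -4, 13) ⇒ inequivalent

no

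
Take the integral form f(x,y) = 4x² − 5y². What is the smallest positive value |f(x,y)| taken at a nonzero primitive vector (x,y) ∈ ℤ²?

descent: ρ → (-5,0,4)
descent: ρ → (4,8,-1)  [lands on river]
river: ρ → (-1,8,4)
closes: descent 2, river 2
min |a| on river = 1

1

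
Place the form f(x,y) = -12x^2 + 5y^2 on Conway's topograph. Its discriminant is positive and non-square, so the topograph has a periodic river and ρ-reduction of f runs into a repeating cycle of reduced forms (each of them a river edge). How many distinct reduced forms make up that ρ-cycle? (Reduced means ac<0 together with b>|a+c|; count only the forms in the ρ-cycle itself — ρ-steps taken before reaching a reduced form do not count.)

D = 240, ⌊√D⌋ = 15
descent: ρ → (5,10,-7)  [lands on river]
river: ρ → (-7,4,8)
river: ρ → (8,12,-3)
river: ρ → (-3,12,8)
river: ρ → (8,4,-7)
river: ρ → (-7,10,5)
ρ-cycle length = 6 (tail of 1 descent step not counted)

6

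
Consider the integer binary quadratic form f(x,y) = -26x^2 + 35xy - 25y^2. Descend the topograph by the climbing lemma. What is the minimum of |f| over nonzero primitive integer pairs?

translate: b→17 (≡-35 mod 52), so (26,-35,25)→(26,17,16)
flip: (26,17,16)→(16,-17,26)
translate: b→15 (≡-17 mod 32), so (16,-17,26)→(16,15,25)
reduced (well bottom): (16,15,25) with a≤c, −a<b≤a
well minimum |f| = |-16| = 16 (negative-definite)

16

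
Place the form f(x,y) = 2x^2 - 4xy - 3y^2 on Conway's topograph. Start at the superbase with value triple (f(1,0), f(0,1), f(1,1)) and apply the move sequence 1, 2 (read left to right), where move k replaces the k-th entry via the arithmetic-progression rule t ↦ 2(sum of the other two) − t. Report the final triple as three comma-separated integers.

start (2,-3,-5) = (f(1,0),f(0,1),f(1,1))
replace slot 1: 2·((-3)+(-5)) − 2 = -18 → (-18,-3,-5)
replace slot 2: 2·((-18)+(-5)) − (-3) = -43 → (-18,-43,-5)

-18,-43,-5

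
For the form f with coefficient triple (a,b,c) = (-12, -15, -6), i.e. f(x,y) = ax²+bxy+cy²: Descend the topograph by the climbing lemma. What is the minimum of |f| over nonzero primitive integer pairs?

translate: b→-9 (≡15 mod 24), so (12,15,6)→(12,-9,3)
flip: (12,-9,3)→(3,9,12)
translate: b→3 (≡9 mod 6), so (3,9,12)→(3,3,6)
reduced (well bottom): (3,3,6) with a≤c, −a<b≤a
well minimum |f| = |-3| = 3 (negative-definite)

3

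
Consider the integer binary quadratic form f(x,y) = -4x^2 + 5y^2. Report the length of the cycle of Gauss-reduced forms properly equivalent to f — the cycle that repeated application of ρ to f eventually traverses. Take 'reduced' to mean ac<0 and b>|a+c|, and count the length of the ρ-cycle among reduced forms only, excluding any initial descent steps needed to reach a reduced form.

D = 80, ⌊√D⌋ = 8
descent: ρ → (5,0,-4)
descent: ρ → (-4,8,1)  [lands on river]
river: ρ → (1,8,-4)
ρ-cycle length = 2 (tail of 2 descent steps not counted)

2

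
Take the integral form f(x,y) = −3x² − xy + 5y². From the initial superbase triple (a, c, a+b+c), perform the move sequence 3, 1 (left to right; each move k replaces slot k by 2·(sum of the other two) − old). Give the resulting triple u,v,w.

start (-3,5,1) = (f(1,0),f(0,1),f(1,1))
replace slot 3: 2·((-3)+5) − 1 = 3 → (-3,5,3)
replace slot 1: 2·(5+3) − (-3) = 19 → (19,5,3)

19,5,3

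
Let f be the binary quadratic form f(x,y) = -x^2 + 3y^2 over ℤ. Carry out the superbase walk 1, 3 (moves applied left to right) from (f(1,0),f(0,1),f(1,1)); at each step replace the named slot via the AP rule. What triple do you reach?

start (-1,3,2) = (f(1,0),f(0,1),f(1,1))
replace slot 1: 2·(3+2) − (-1) = 11 → (11,3,2)
replace slot 3: 2·(11+3) − 2 = 26 → (11,3,26)

11,3,26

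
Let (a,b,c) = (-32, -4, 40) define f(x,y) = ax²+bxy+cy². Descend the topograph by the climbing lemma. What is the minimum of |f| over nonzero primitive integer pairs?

descent: ρ → (40,4,-32)
descent: ρ → (-32,60,12)  [lands on river]
river: ρ → (12,60,-32)
river: ρ → (-32,68,4)
river: ρ → (4,68,-32)
closes: descent 2, river 4
min |a| on river = 4

4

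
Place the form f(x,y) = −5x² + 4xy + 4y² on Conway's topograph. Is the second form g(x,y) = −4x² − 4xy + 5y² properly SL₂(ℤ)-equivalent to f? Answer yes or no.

D₁ = 96, D₂ = 96
river cycle of f (length 4): (4, 4, -5), (-5, 6, 3), (3, 6, -5), (-5, 4, 4)
river cycle of g (length 4): (5, 4, -4), (-4, 4, 5), (5, 6, -3), (-3, 6, 5)
cycles differ ⇒ inequivalent

no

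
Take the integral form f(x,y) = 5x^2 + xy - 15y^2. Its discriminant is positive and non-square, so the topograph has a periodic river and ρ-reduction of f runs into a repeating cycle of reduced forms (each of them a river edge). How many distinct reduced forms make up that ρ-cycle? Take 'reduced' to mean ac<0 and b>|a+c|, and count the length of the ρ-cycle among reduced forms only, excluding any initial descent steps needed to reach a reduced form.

D = 301, ⌊√D⌋ = 17
descent: ρ → (-15,-1,5)
descent: ρ → (5,11,-9)  [lands on river]
river: ρ → (-9,7,7)
river: ρ → (7,7,-9)
river: ρ → (-9,11,5)
river: ρ → (5,9,-11)
river: ρ → (-11,13,3)
river: ρ → (3,17,-1)
river: ρ → (-1,17,3)
river: ρ → (3,13,-11)
river: ρ → (-11,9,5)
ρ-cycle length = 10 (tail of 2 descent steps not counted)

10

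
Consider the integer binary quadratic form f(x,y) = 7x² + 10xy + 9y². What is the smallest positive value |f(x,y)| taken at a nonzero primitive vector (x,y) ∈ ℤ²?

translate: b→-4 (≡10 mod 14), so (7,10,9)→(7,-4,6)
flip: (7,-4,6)→(6,4,7)
reduced (well bottom): (6,4,7) with a≤c, −a<b≤a
well minimum = a = 6

6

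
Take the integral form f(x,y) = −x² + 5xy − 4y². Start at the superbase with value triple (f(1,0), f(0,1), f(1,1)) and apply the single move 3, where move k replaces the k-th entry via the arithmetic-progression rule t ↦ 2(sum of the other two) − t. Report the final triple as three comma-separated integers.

start (-1,-4,0) = (f(1,0),f(0,1),f(1,1))
replace slot 3: 2·((-1)+(-4)) − 0 = -10 → (-1,-4,-10)

-1,-4,-10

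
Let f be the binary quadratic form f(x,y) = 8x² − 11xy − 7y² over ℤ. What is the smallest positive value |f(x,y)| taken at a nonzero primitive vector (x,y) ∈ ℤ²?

descent: ρ → (-7,11,8)  [lands on river]
river: ρ → (8,5,-10)
river: ρ → (-10,15,3)
river: ρ → (3,15,-10)
river: ρ → (-10,5,8)
river: ρ → (8,11,-7)
river: ρ → (-7,17,2)
river: ρ → (2,15,-15)
river: ρ → (-15,15,2)
river: ρ → (2,17,-7)
closes: descent 1, river 10
min |a| on river = 2

2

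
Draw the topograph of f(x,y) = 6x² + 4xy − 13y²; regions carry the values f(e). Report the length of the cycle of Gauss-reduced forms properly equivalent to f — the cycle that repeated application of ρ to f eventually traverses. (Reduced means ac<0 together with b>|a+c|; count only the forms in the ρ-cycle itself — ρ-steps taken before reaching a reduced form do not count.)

D = 328, ⌊√D⌋ = 18
descent: ρ → (-13,-4,6)
descent: ρ → (6,16,-3)  [lands on river]
river: ρ → (-3,14,11)
river: ρ → (11,8,-6)
river: ρ → (-6,16,3)
river: ρ → (3,14,-11)
river: ρ → (-11,8,6)
ρ-cycle length = 6 (tail of 2 descent steps not counted)

6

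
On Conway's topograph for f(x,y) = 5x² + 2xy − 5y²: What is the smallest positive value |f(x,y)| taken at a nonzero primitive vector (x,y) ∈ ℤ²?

river: ρ → (-5,8,2)
river: ρ → (2,8,-5)
river: ρ → (-5,2,5)
river: ρ → (5,8,-2)
river: ρ → (-2,8,5)
river: ρ → (5,2,-5)
closes: descent 0, river 6
min |a| on river = 2

2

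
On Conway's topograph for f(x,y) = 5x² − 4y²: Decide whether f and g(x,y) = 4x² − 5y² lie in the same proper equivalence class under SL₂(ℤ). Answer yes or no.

D₁ = 80, D₂ = 80
river cycle of f (length 2): (-4, 8, 1), (1, 8, -4)
river cycle of g (length 2): (4, 8, -1), (-1, 8, 4)
cycles differ ⇒ inequivalent

no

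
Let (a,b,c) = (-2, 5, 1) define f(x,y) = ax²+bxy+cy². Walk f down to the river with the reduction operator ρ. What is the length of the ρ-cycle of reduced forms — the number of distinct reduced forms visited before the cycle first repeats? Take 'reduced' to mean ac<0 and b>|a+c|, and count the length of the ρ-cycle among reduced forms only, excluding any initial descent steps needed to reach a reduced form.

D = 33, ⌊√D⌋ = 5
river: ρ → (1,5,-2)
river: ρ → (-2,3,3)
river: ρ → (3,3,-2)
river: ρ → (-2,5,1)
ρ-cycle length = 4 (tail of 0 descent steps not counted)

4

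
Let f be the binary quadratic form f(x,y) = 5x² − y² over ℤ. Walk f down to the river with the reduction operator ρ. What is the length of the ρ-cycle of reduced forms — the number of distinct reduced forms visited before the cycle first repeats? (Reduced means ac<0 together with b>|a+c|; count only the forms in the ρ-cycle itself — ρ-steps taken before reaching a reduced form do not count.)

D = 20, ⌊√D⌋ = 4
descent: ρ → (-1,4,1)  [lands on river]
river: ρ → (1,4,-1)
ρ-cycle length = 2 (tail of 1 descent step not counted)

2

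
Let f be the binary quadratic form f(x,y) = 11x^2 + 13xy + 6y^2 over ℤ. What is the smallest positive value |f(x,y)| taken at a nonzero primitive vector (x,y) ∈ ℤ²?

translate: b→-9 (≡13 mod 22), so (11,13,6)→(11,-9,4)
flip: (11,-9,4)→(4,9,11)
translate: b→1 (≡9 mod 8), so (4,9,11)→(4,1,6)
reduced (well bottom): (4,1,6) with a≤c, −a<b≤a
well minimum = a = 4

4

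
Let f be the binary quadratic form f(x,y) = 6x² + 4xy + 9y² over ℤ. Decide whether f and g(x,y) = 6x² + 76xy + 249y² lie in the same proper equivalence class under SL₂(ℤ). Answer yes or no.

D₁ = -200, D₂ = -200
f: reduced (well bottom): (6,4,9) with a≤c, −a<b≤a
g: translate: b→4 (≡76 mod 12), so (6,76,249)→(6,4,9)
g: reduced (well bottom): (6,4,9) with a≤c, −a<b≤a
reduced forms (6, 4, 9) vs (6, 4, 9) ⇒ equivalent

yes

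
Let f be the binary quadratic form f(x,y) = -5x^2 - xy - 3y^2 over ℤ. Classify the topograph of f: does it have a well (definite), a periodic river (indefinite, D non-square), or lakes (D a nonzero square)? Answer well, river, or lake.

D = b²−4ac = (-1)² − 4·(-5)·(-3) = -59
D < 0 ⇒ definite ⇒ every region one sign ⇒ single well

well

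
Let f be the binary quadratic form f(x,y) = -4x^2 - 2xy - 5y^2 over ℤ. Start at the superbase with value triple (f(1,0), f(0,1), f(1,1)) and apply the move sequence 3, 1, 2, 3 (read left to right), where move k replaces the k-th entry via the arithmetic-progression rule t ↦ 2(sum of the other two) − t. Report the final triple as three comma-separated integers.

start (-4,-5,-11) = (f(1,0),f(0,1),f(1,1))
replace slot 3: 2·((-4)+(-5)) − (-11) = -7 → (-4,-5,-7)
replace slot 1: 2·((-5)+(-7)) − (-4) = -20 → (-20,-5,-7)
replace slot 2: 2·((-20)+(-7)) − (-5) = -49 → (-20,-49,-7)
replace slot 3: 2·((-20)+(-49)) − (-7) = -131 → (-20,-49,-131)

-20,-49,-131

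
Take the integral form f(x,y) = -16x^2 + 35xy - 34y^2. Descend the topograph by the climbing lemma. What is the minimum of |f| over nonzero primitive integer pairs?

translate: b→-3 (≡-35 mod 32), so (16,-35,34)→(16,-3,15)
flip: (16,-3,15)→(15,3,16)
reduced (well bottom): (15,3,16) with a≤c, −a<b≤a
well minimum |f| = |-15| = 15 (negative-definite)

15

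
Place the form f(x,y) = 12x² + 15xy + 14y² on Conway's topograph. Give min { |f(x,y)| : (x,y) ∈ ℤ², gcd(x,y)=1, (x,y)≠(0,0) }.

translate: b→-9 (≡15 mod 24), so (12,15,14)→(12,-9,11)
flip: (12,-9,11)→(11,9,12)
reduced (well bottom): (11,9,12) with a≤c, −a<b≤a
well minimum = a = 11

11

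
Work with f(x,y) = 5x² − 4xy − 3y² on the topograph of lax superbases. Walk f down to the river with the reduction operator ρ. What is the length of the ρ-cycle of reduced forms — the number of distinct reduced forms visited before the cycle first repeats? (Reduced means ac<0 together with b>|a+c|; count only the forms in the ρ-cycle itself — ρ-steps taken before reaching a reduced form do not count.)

D = 76, ⌊√D⌋ = 8
descent: ρ → (-3,4,5)  [lands on river]
river: ρ → (5,6,-2)
river: ρ → (-2,6,5)
river: ρ → (5,4,-3)
river: ρ → (-3,8,1)
river: ρ → (1,8,-3)
ρ-cycle length = 6 (tail of 1 descent step not counted)

6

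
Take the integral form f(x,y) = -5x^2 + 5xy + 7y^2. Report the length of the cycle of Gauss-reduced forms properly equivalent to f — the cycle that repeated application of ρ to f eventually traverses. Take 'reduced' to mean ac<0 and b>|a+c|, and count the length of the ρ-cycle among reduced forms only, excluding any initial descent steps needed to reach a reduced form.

D = 165, ⌊√D⌋ = 12
river: ρ → (7,9,-3)
river: ρ → (-3,9,7)
river: ρ → (7,5,-5)
river: ρ → (-5,5,7)
ρ-cycle length = 4 (tail of 0 descent steps not counted)

4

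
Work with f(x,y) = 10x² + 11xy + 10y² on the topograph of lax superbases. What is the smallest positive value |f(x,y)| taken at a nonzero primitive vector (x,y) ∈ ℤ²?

translate: b→-9 (≡11 mod 20), so (10,11,10)→(10,-9,9)
flip: (10,-9,9)→(9,9,10)
reduced (well bottom): (9,9,10) with a≤c, −a<b≤a
well minimum = a = 9

9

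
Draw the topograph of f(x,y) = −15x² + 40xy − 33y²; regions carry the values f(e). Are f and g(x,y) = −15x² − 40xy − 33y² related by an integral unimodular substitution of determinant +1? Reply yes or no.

D₁ = -380, D₂ = -380
f is negative-definite; reduce −f:
−f: translate: b→-10 (≡-40 mod 30), so (15,-40,33)→(15,-10,8)
−f: flip: (15,-10,8)→(8,10,15)
−f: translate: b→-6 (≡10 mod 16), so (8,10,15)→(8,-6,13)
−f: reduced (well bottom): (8,-6,13) with a≤c, −a<b≤a
flip sign back: reduced form of f is (-8,6,-13)
g is negative-definite; reduce −g:
−g: translate: b→10 (≡40 mod 30), so (15,40,33)→(15,10,8)
−g: flip: (15,10,8)→(8,-10,15)
−g: translate: b→6 (≡-10 mod 16), so (8,-10,15)→(8,6,13)
−g: reduced (well bottom): (8,6,13) with a≤c, −a<b≤a
flip sign back: reduced form of g is (-8,-6,-13)
reduced forms (-8, 6, -13) vs (-8, -6, -13) ⇒ inequivalent

no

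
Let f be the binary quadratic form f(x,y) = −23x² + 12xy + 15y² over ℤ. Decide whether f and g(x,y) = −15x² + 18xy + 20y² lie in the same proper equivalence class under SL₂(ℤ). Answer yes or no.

D₁ = 1524, D₂ = 1524
river cycle of f (length 8): (15, 18, -20), (-20, 22, 13), (13, 30, -12), (-12, 18, 25), (25, 32, -5), (-5, 38, 4), (4, 34, -23), (-23, 12, 15)
river cycle of g (length 8): (20, 22, -13), (-13, 30, 12), (12, 18, -25), (-25, 32, 5), (5, 38, -4), (-4, 34, 23), (23, 12, -15), (-15, 18, 20)
cycles differ ⇒ inequivalent

no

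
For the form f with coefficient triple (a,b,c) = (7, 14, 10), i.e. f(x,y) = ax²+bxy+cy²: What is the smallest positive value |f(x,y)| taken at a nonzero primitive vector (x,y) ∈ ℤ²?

translate: b→0 (≡14 mod 14), so (7,14,10)→(7,0,3)
flip: (7,0,3)→(3,0,7)
reduced (well bottom): (3,0,7) with a≤c, −a<b≤a
well minimum = a = 3

3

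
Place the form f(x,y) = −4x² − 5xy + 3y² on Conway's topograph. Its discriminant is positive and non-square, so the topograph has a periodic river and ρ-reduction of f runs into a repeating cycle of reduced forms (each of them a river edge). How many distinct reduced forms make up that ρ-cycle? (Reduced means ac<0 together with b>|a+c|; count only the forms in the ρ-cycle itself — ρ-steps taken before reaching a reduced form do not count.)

D = 73, ⌊√D⌋ = 8
descent: ρ → (3,5,-4)  [lands on river]
river: ρ → (-4,3,4)
river: ρ → (4,5,-3)
river: ρ → (-3,7,2)
river: ρ → (2,5,-6)
river: ρ → (-6,7,1)
river: ρ → (1,7,-6)
river: ρ → (-6,5,2)
river: ρ → (2,7,-3)
river: ρ → (-3,5,4)
river: ρ → (4,3,-4)
river: ρ → (-4,5,3)
river: ρ → (3,7,-2)
river: ρ → (-2,5,6)
river: ρ → (6,7,-1)
river: ρ → (-1,7,6)
river: ρ → (6,5,-2)
river: ρ → (-2,7,3)
ρ-cycle length = 18 (tail of 1 descent step not counted)

18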